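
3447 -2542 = 905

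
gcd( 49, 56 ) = 7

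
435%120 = 75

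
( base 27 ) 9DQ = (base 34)602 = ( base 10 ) 6938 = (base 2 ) 1101100011010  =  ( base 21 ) ff8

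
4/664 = 1/166=0.01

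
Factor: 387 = 3^2*43^1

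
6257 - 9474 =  -3217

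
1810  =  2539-729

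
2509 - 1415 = 1094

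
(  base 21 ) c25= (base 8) 12333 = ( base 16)14DB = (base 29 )6a3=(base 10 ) 5339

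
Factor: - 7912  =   - 2^3*23^1*43^1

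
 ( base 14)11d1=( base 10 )3123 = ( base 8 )6063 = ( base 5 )44443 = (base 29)3KK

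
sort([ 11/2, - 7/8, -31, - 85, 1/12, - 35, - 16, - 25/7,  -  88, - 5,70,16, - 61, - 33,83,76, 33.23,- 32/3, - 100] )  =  [  -  100,-88 , - 85 , - 61, - 35, - 33, - 31,  -  16, - 32/3, - 5,  -  25/7,- 7/8, 1/12 , 11/2,16, 33.23, 70 , 76, 83 ]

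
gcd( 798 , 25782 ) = 6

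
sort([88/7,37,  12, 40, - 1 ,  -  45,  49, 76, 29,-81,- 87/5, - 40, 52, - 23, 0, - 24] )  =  [- 81,  -  45, - 40, -24,-23, - 87/5, - 1,  0,12,  88/7, 29, 37,40 , 49, 52,76] 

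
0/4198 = 0=0.00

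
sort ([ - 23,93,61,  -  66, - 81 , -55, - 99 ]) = [ - 99, - 81, -66, - 55, - 23,  61,93]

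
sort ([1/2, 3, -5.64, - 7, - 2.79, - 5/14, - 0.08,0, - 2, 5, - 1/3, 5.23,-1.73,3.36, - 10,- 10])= [ - 10, - 10, - 7, - 5.64,  -  2.79, - 2, - 1.73, - 5/14, - 1/3, - 0.08,0,1/2,3, 3.36, 5,5.23 ] 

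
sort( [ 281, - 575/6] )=[-575/6,281 ] 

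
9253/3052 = 3  +  97/3052 = 3.03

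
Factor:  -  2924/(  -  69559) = 2^2*7^ ( - 1)*17^1*19^( - 1 ) * 43^1*523^( -1 )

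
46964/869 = 54  +  38/869 = 54.04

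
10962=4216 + 6746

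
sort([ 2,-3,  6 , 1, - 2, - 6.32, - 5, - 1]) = [ - 6.32, - 5, - 3, - 2,- 1,1,2, 6 ]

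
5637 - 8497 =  - 2860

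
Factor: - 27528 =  - 2^3*3^1*31^1*37^1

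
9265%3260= 2745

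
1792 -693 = 1099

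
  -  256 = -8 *32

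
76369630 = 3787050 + 72582580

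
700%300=100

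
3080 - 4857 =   -  1777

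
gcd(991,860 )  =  1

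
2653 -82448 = - 79795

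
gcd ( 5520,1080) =120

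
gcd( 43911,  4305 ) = 861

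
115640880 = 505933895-390293015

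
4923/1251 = 547/139 = 3.94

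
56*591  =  33096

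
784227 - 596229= 187998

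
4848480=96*50505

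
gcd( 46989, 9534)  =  681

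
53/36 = 1 + 17/36 = 1.47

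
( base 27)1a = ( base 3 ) 1101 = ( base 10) 37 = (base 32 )15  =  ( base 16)25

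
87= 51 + 36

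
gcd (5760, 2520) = 360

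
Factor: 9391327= 11^1*17^1*50221^1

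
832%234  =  130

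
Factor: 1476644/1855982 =738322/927991 = 2^1*13^1*73^1*349^( - 1 )*389^1*2659^( - 1 )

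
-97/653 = -97/653 = - 0.15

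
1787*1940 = 3466780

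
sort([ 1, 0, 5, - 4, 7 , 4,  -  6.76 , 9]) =[  -  6.76 ,  -  4, 0,1 , 4,5,  7,9] 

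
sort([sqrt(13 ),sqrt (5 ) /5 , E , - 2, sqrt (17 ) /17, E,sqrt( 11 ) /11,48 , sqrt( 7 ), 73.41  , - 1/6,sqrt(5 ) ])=[ - 2,-1/6 , sqrt( 17 ) /17,sqrt(11 ) /11,sqrt(5) /5 , sqrt(5), sqrt(7 ),E, E,sqrt( 13) , 48, 73.41]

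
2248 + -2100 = 148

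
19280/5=3856 = 3856.00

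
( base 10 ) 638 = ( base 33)JB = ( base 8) 1176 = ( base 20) 1BI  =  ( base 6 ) 2542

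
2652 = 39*68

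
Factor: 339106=2^1*169553^1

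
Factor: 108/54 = 2^1 = 2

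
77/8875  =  77/8875 = 0.01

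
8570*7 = 59990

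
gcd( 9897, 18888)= 3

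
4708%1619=1470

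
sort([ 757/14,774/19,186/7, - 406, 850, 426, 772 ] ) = [ - 406,186/7 , 774/19,757/14, 426, 772, 850 ] 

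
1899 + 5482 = 7381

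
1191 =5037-3846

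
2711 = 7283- 4572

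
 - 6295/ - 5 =1259 + 0/1 = 1259.00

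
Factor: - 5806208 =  - 2^7 * 45361^1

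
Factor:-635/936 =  - 2^(-3)*3^(-2 )*5^1*13^( - 1 )*127^1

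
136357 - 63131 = 73226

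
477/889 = 477/889 = 0.54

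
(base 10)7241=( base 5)212431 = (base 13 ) 33B0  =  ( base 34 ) 68x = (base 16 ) 1c49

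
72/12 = 6=6.00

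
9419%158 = 97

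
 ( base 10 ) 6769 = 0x1a71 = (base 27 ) 97j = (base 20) GI9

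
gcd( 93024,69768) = 23256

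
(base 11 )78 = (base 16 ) 55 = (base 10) 85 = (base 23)3g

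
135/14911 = 135/14911  =  0.01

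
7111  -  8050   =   - 939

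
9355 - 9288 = 67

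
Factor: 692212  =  2^2*173053^1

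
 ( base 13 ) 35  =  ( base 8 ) 54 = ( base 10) 44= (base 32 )1c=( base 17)2a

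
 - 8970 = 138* ( - 65 )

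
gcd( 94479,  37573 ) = 1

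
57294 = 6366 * 9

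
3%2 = 1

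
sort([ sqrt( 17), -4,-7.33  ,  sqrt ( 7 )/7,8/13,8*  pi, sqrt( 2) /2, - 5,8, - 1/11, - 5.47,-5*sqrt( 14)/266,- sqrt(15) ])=[ - 7.33, - 5.47 , - 5,  -  4,-sqrt(15),-1/11, - 5*sqrt( 14) /266,sqrt(7) /7, 8/13, sqrt( 2)/2, sqrt(17) , 8, 8*pi]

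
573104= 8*71638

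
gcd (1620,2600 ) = 20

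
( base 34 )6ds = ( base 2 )1110011101110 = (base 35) 61L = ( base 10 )7406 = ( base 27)a48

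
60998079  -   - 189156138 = 250154217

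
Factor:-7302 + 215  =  - 7087 = - 19^1*373^1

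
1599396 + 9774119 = 11373515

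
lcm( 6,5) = 30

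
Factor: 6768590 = 2^1*5^1*676859^1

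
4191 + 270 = 4461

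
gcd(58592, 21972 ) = 7324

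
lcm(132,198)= 396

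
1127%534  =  59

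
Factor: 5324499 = 3^2 * 591611^1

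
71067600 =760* 93510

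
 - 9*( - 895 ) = 8055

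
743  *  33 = 24519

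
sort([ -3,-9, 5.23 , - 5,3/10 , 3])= [ - 9, - 5,-3, 3/10,  3,5.23]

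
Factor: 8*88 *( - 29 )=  -2^6 * 11^1*29^1  =  - 20416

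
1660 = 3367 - 1707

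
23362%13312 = 10050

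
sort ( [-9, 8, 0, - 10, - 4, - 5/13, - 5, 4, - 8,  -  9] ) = [-10,  -  9,  -  9, - 8, - 5, - 4, - 5/13,0  ,  4,8] 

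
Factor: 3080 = 2^3 *5^1*7^1  *11^1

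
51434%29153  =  22281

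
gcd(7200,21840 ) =240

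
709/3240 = 709/3240 = 0.22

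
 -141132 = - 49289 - 91843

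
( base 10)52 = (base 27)1p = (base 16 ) 34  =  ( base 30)1M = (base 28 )1O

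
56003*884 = 49506652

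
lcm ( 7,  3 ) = 21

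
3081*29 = 89349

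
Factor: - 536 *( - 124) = 66464 = 2^5 * 31^1*67^1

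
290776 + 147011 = 437787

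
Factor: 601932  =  2^2*3^1 * 103^1*487^1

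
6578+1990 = 8568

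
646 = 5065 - 4419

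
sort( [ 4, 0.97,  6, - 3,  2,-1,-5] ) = [ - 5, - 3 ,  -  1,  0.97, 2,4, 6 ] 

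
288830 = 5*57766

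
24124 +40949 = 65073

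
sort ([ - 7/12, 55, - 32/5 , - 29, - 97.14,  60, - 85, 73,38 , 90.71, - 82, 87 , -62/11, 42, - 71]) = [ - 97.14,- 85, - 82, - 71,-29,-32/5,-62/11,  -  7/12, 38 , 42,55,60,73, 87, 90.71 ] 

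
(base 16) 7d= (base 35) 3k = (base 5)1000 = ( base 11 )104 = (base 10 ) 125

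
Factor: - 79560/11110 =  - 7956/1111 = - 2^2 *3^2*11^ ( - 1 )*13^1 * 17^1*101^(-1 )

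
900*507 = 456300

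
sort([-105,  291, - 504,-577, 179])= [ - 577, - 504, - 105,179,291]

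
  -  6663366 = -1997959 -4665407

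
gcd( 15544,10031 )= 1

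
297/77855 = 297/77855 = 0.00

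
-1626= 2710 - 4336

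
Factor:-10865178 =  - 2^1*3^4* 47^1*1427^1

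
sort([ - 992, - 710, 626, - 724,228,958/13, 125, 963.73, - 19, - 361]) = [ - 992, - 724, - 710  , -361, - 19,958/13,125,228, 626,  963.73]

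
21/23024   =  21/23024 = 0.00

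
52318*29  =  1517222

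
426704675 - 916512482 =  - 489807807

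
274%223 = 51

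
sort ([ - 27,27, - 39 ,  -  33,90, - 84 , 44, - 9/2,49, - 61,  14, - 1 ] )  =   [ - 84, - 61, - 39, - 33, - 27, - 9/2, - 1,  14,  27 , 44, 49,90 ] 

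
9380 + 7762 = 17142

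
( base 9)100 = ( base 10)81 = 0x51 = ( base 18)49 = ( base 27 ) 30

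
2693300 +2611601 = 5304901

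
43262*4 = 173048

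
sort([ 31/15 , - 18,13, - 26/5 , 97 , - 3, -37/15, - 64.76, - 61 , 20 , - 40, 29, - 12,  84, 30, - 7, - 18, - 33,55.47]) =[ -64.76, - 61, - 40,-33 ,-18, - 18, - 12, - 7, - 26/5,  -  3, - 37/15,31/15, 13, 20,  29 , 30, 55.47,84, 97]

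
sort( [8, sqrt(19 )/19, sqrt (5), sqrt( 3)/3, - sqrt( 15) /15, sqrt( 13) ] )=[ - sqrt( 15 ) /15,sqrt( 19)/19,sqrt(3 )/3, sqrt(5 ),sqrt(13), 8] 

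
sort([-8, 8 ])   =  [ - 8,  8]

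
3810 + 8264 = 12074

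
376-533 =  - 157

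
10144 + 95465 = 105609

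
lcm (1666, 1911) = 64974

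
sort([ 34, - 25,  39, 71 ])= [-25, 34, 39,  71 ]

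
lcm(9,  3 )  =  9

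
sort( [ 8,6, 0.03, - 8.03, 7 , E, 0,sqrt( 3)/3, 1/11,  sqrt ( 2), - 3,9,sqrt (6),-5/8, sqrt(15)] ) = [  -  8.03, - 3,  -  5/8, 0, 0.03, 1/11,  sqrt( 3)/3, sqrt ( 2),sqrt(6), E , sqrt ( 15),  6, 7 , 8,9 ] 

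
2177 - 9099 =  - 6922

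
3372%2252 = 1120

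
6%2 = 0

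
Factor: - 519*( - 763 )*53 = 3^1*7^1 *53^1 * 109^1*173^1 = 20987841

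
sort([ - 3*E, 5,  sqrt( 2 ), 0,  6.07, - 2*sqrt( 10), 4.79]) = [ - 3 * E, - 2*sqrt( 10),0, sqrt(2), 4.79, 5, 6.07]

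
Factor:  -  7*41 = -7^1*41^1 =- 287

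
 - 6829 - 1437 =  - 8266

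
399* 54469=21733131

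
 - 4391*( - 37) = 162467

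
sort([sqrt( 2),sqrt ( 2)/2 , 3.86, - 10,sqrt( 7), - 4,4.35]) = [ - 10, - 4,sqrt(2)/2,sqrt(2),sqrt(7), 3.86 , 4.35] 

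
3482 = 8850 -5368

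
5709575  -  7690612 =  - 1981037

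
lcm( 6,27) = 54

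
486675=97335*5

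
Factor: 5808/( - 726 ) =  - 8 = - 2^3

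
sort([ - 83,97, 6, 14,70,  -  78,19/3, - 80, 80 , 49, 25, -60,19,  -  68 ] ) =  [-83, - 80, - 78, - 68 , - 60, 6, 19/3 , 14, 19, 25,49,  70 , 80, 97]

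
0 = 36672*0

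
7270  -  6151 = 1119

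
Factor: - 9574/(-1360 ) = 2^( - 3)*5^( -1)*17^( - 1)*4787^1 = 4787/680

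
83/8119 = 83/8119 = 0.01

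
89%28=5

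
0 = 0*88589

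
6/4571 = 6/4571=0.00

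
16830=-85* ( - 198) 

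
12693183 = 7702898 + 4990285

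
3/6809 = 3/6809 = 0.00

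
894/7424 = 447/3712 = 0.12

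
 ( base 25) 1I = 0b101011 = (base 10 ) 43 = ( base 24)1j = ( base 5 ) 133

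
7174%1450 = 1374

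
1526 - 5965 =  - 4439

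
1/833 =1/833 = 0.00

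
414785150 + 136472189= 551257339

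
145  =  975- 830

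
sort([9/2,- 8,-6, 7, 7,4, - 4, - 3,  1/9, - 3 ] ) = [ -8 ,-6,-4,-3,  -  3,1/9,4, 9/2,7, 7]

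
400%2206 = 400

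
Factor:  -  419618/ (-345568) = 209809/172784  =  2^(-4 )  *10799^ (-1 ) *209809^1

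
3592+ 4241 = 7833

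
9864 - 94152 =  - 84288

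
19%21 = 19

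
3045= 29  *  105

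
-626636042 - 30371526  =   - 657007568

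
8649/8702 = 8649/8702 = 0.99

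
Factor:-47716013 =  - 47716013^1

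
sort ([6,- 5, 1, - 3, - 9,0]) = [-9,-5, - 3 , 0,1,6]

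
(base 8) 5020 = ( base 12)15A8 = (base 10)2576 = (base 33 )2C2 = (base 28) 380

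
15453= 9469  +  5984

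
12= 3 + 9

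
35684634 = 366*97499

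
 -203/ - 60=203/60 = 3.38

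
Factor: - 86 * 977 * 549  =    -  46128078 = -2^1*3^2*43^1 * 61^1 * 977^1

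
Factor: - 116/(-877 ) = 2^2* 29^1*877^ ( - 1)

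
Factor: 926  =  2^1*463^1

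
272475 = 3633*75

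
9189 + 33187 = 42376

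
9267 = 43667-34400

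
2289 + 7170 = 9459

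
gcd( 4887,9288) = 27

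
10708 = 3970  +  6738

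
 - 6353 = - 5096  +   - 1257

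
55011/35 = 55011/35 = 1571.74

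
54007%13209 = 1171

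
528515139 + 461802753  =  990317892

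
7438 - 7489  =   - 51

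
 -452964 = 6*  ( - 75494)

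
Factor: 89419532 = 2^2*43^1*519881^1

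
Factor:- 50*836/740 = - 2^1*5^1*11^1*19^1*37^( - 1 ) = -2090/37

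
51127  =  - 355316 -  - 406443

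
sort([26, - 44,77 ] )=[ - 44,26, 77 ]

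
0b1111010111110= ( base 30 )8ma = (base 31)85r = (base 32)7lu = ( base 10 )7870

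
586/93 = 586/93 = 6.30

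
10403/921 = 10403/921 = 11.30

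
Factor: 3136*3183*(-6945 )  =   - 2^6 * 3^2*5^1*7^2*463^1*1061^1 = - 69324212160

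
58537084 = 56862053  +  1675031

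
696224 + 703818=1400042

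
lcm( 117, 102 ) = 3978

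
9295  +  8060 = 17355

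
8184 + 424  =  8608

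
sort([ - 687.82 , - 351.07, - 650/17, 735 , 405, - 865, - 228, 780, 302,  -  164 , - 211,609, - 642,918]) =[ - 865, - 687.82, - 642, - 351.07, - 228, - 211, - 164,- 650/17, 302, 405,609,735, 780, 918]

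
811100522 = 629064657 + 182035865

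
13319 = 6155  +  7164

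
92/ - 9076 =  - 1 + 2246/2269 = -0.01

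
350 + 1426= 1776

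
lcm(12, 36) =36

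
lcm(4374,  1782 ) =48114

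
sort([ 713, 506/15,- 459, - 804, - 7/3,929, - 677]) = [ - 804, - 677, - 459, - 7/3, 506/15,713,929 ]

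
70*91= 6370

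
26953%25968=985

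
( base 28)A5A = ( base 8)17466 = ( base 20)jja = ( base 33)7B4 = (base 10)7990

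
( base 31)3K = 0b1110001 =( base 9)135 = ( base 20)5d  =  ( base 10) 113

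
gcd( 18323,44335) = 1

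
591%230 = 131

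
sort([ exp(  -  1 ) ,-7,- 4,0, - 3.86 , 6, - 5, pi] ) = [ - 7, - 5  , - 4,  -  3.86,0, exp( - 1),pi , 6]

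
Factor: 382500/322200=2^( - 1 )*5^2*17^1 * 179^( - 1 )= 425/358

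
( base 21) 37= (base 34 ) 22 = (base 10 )70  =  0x46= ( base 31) 28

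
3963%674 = 593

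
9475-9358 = 117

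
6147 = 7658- 1511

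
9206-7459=1747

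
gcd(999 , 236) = 1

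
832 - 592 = 240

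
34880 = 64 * 545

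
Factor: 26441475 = 3^1 * 5^2*29^1* 12157^1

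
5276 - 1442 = 3834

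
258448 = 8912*29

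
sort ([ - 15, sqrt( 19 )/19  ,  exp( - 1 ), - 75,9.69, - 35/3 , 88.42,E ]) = [ - 75,-15, - 35/3,sqrt (19) /19, exp( - 1 ), E, 9.69,88.42]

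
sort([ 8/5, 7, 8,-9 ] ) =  [ - 9, 8/5, 7,8]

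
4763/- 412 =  - 12+181/412 = - 11.56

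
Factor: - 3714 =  - 2^1*3^1*619^1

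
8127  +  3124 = 11251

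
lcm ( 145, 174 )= 870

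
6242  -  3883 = 2359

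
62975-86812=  - 23837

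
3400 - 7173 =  - 3773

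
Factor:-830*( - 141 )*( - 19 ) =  - 2223570 = - 2^1 * 3^1*5^1*19^1*47^1*83^1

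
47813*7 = 334691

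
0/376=0 = 0.00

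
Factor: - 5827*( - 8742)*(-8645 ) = -2^1*3^1*5^1  *  7^1*13^1*19^1*31^1*47^1*5827^1 = -440373135930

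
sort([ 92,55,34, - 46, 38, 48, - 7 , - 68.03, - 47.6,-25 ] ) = [ - 68.03, - 47.6, - 46,-25, - 7, 34 , 38, 48, 55,92]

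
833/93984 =833/93984 = 0.01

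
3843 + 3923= 7766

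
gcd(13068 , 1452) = 1452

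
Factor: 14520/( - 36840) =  - 121/307 = -11^2*307^( - 1 )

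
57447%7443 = 5346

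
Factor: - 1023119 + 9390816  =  8367697 = 13^2*67^1*739^1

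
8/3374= 4/1687 = 0.00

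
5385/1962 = 1795/654=2.74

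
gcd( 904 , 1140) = 4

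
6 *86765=520590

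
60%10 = 0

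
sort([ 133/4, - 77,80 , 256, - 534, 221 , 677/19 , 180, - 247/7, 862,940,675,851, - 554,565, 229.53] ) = [ - 554, - 534, -77, - 247/7,133/4,677/19, 80, 180,221,229.53,256,565, 675,851,862, 940] 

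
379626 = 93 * 4082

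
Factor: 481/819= 3^( - 2)*7^( - 1)*37^1 = 37/63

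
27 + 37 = 64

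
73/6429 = 73/6429 = 0.01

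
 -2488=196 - 2684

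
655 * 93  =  60915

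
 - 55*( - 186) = 10230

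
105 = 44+61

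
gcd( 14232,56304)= 24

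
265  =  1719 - 1454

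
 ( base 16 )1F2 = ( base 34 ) EM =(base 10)498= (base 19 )174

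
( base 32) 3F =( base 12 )93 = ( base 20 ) 5B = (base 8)157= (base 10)111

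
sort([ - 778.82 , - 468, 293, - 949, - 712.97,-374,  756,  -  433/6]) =[ - 949, - 778.82, - 712.97, - 468,  -  374, - 433/6, 293,756] 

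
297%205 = 92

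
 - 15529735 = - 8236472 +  - 7293263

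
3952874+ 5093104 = 9045978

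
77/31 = 2+15/31= 2.48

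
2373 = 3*791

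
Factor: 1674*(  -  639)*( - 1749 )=1870880814 = 2^1*3^6 * 11^1*31^1*53^1*71^1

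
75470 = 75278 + 192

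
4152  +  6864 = 11016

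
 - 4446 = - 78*57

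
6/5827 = 6/5827=0.00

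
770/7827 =770/7827 = 0.10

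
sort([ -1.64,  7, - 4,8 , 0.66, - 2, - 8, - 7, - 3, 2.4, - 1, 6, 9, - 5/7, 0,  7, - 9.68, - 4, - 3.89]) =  [-9.68 , - 8, - 7 , - 4,-4,-3.89, - 3, - 2,  -  1.64, - 1, - 5/7,0,0.66, 2.4, 6,7,7, 8,9 ] 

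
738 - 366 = 372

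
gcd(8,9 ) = 1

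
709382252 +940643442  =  1650025694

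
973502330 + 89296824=1062799154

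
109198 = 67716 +41482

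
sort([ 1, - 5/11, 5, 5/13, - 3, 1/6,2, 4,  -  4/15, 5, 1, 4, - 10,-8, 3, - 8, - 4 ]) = [ - 10, - 8,-8, - 4,  -  3 , - 5/11,-4/15, 1/6, 5/13, 1, 1, 2 , 3,4,4, 5, 5 ]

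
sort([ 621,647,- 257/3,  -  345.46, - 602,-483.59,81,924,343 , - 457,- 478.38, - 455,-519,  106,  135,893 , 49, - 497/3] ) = [ - 602, - 519 ,-483.59, - 478.38, - 457, - 455,-345.46,-497/3,-257/3, 49, 81,106, 135,343,  621,  647,893,924 ]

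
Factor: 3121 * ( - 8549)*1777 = - 83^1*103^1 * 1777^1*3121^1= -47412899333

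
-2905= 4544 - 7449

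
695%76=11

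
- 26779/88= - 305 + 61/88 = - 304.31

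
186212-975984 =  - 789772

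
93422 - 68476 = 24946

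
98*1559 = 152782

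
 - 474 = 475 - 949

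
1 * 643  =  643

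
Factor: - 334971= - 3^2*7^1*13^1*409^1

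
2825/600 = 4+17/24= 4.71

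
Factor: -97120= - 2^5 *5^1 * 607^1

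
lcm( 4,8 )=8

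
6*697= 4182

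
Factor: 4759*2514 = 2^1*3^1*419^1 * 4759^1=11964126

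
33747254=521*64774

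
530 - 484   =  46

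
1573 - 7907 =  - 6334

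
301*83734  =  25203934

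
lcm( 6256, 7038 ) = 56304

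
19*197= 3743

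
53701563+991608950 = 1045310513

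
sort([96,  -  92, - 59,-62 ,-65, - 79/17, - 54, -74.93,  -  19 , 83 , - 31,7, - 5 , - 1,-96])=[ - 96,  -  92, - 74.93, -65, - 62,-59, - 54, - 31, - 19, - 5, - 79/17, - 1,7,83  ,  96 ] 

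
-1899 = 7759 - 9658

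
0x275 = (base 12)445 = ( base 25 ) 104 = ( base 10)629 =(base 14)32D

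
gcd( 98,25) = 1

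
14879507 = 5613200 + 9266307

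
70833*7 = 495831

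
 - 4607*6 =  - 27642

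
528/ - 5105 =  - 528/5105 = - 0.10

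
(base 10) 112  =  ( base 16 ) 70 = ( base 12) 94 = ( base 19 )5H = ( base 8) 160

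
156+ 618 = 774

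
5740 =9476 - 3736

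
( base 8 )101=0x41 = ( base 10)65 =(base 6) 145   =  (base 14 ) 49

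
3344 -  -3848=7192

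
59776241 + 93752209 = 153528450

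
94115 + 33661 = 127776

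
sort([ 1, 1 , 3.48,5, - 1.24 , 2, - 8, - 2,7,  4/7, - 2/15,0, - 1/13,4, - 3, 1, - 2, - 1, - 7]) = [ - 8, - 7, -3,-2, - 2,-1.24, - 1,-2/15,  -  1/13, 0  ,  4/7,1,  1, 1, 2, 3.48,4,5,  7]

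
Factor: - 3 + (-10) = -13^1 =- 13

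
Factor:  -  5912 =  - 2^3* 739^1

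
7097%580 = 137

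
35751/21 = 1702  +  3/7= 1702.43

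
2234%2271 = 2234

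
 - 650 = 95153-95803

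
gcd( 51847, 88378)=1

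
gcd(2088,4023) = 9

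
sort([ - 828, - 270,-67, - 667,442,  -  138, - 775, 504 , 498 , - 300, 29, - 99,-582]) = [ - 828, - 775, - 667, - 582, - 300, - 270, - 138,-99, - 67,29,442,498, 504 ] 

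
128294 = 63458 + 64836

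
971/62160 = 971/62160 = 0.02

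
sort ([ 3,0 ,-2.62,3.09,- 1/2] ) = [ - 2.62, - 1/2, 0, 3  ,  3.09] 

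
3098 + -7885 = -4787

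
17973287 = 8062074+9911213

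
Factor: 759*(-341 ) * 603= - 3^3*11^2 * 23^1*31^1 *67^1 = -156067857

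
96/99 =32/33 = 0.97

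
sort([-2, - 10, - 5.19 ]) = [ - 10, - 5.19,  -  2]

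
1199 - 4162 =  - 2963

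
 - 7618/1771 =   -  7618/1771= -  4.30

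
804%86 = 30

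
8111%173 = 153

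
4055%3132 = 923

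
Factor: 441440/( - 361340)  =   - 248/203 = - 2^3* 7^(-1)*29^(  -  1)*31^1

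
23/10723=23/10723 = 0.00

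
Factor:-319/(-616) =29/56 = 2^( - 3) * 7^(-1)*29^1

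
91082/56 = 1626+13/28  =  1626.46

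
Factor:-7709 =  - 13^1 * 593^1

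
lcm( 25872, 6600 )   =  646800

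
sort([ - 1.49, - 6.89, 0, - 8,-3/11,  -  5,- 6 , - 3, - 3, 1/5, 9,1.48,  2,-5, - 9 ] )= [ - 9, - 8, -6.89, - 6, - 5, - 5, - 3 , - 3,-1.49, - 3/11,0,1/5, 1.48, 2, 9]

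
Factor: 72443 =7^1*79^1*131^1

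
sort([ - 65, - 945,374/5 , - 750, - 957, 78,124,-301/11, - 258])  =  [ - 957, - 945, - 750, - 258, - 65, - 301/11, 374/5 , 78,124]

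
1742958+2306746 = 4049704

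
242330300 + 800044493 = 1042374793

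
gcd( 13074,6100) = 2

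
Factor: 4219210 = 2^1*5^1  *29^1*14549^1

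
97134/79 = 97134/79 = 1229.54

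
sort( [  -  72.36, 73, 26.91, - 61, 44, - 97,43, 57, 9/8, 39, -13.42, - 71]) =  [ - 97, - 72.36, - 71, - 61, - 13.42,9/8,26.91, 39, 43,44, 57, 73] 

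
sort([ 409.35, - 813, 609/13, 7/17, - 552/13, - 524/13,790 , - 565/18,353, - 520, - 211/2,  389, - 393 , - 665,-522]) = [ - 813, - 665, - 522, - 520, - 393,-211/2, - 552/13,-524/13,  -  565/18, 7/17,609/13, 353, 389,  409.35, 790] 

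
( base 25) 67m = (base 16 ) f6b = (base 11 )2a69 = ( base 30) 4bh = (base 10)3947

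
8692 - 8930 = - 238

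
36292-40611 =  -4319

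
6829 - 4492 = 2337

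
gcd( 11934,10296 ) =234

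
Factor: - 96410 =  - 2^1* 5^1*31^1 * 311^1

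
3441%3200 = 241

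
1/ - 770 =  - 1/770 = -0.00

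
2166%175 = 66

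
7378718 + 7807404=15186122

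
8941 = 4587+4354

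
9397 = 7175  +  2222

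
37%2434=37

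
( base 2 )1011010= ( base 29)33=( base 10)90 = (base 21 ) 46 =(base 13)6c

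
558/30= 93/5 = 18.60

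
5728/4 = 1432 = 1432.00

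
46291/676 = 46291/676 = 68.48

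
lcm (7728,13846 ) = 332304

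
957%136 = 5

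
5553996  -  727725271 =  - 722171275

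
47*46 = 2162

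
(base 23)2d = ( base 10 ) 59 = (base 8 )73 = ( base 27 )25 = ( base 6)135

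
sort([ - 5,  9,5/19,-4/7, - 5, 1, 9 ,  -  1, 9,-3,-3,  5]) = [- 5,  -  5,  -  3, - 3, - 1,  -  4/7 , 5/19,  1, 5,9 , 9, 9]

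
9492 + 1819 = 11311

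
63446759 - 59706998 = 3739761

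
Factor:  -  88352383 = - 7^1*17^1*742457^1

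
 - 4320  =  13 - 4333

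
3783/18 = 210+1/6 = 210.17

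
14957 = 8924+6033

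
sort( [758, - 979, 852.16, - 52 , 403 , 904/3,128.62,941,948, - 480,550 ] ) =[ - 979, - 480, - 52,128.62, 904/3, 403, 550 , 758, 852.16, 941,948 ] 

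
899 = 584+315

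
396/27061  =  396/27061 = 0.01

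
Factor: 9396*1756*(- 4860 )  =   - 2^6*3^9*5^1*29^1*439^1 = -80186967360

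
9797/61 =9797/61 = 160.61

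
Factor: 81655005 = 3^1 * 5^1*5443667^1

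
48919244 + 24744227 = 73663471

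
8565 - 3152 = 5413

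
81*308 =24948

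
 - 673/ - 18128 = 673/18128 = 0.04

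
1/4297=1/4297 = 0.00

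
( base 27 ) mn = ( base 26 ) nj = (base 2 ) 1001101001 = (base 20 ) 1ah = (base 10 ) 617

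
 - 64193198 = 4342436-68535634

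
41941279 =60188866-18247587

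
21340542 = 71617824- 50277282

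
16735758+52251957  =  68987715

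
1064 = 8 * 133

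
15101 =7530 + 7571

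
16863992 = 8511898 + 8352094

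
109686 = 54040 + 55646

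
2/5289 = 2/5289 = 0.00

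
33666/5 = 33666/5 =6733.20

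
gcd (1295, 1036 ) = 259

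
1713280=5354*320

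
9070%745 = 130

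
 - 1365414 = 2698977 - 4064391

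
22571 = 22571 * 1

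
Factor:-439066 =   -  2^1*219533^1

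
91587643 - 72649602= 18938041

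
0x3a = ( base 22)2E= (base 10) 58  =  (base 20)2i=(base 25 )28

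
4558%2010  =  538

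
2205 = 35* 63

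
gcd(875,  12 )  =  1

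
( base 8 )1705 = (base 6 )4245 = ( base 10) 965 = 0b1111000101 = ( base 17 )35d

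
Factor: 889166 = 2^1*409^1*1087^1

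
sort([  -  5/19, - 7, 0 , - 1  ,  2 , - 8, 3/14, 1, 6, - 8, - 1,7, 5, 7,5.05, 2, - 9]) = [ - 9, - 8, - 8  , - 7 , - 1,-1, - 5/19, 0, 3/14,1, 2, 2,5,5.05, 6,7, 7]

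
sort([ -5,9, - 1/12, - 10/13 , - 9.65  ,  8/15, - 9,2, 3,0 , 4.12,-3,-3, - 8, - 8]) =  [ - 9.65, - 9, - 8 , - 8,-5, - 3,- 3, - 10/13, - 1/12,  0,8/15,2,3,4.12,  9 ] 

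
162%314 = 162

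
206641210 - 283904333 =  - 77263123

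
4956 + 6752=11708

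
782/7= 111 + 5/7 = 111.71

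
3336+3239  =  6575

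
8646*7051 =60962946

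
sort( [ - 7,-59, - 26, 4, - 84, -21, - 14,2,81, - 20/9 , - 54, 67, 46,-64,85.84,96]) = [ - 84,  -  64,  -  59 , -54,-26, -21, - 14, - 7, - 20/9,  2, 4,46,67,  81,85.84, 96]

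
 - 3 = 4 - 7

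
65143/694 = 93 + 601/694 = 93.87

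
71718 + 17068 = 88786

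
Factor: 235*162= 2^1*3^4*5^1*47^1 = 38070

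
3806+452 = 4258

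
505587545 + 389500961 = 895088506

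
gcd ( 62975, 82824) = 1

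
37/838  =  37/838  =  0.04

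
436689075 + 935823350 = 1372512425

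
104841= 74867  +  29974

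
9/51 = 3/17  =  0.18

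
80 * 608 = 48640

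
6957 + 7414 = 14371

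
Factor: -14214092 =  - 2^2 * 23^1*154501^1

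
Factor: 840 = 2^3*3^1*5^1*7^1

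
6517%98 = 49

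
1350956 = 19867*68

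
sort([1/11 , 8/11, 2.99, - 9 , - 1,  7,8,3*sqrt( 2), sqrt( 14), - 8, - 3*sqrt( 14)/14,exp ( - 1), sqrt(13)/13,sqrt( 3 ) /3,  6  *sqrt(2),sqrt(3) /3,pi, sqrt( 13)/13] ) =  [ - 9, - 8, - 1, - 3*sqrt(14) /14,1/11, sqrt(13 ) /13,  sqrt(13)/13, exp( - 1),  sqrt ( 3)/3,sqrt(3)/3 , 8/11, 2.99,pi,sqrt (14), 3* sqrt(2),7,8, 6*sqrt ( 2)]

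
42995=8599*5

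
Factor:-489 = -3^1*163^1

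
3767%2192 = 1575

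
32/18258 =16/9129 = 0.00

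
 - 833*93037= - 77499821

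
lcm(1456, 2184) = 4368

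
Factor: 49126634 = 2^1*17^1*1444901^1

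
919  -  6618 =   -  5699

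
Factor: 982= 2^1 * 491^1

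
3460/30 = 115 + 1/3 =115.33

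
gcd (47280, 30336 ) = 48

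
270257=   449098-178841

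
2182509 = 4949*441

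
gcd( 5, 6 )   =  1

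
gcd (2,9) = 1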